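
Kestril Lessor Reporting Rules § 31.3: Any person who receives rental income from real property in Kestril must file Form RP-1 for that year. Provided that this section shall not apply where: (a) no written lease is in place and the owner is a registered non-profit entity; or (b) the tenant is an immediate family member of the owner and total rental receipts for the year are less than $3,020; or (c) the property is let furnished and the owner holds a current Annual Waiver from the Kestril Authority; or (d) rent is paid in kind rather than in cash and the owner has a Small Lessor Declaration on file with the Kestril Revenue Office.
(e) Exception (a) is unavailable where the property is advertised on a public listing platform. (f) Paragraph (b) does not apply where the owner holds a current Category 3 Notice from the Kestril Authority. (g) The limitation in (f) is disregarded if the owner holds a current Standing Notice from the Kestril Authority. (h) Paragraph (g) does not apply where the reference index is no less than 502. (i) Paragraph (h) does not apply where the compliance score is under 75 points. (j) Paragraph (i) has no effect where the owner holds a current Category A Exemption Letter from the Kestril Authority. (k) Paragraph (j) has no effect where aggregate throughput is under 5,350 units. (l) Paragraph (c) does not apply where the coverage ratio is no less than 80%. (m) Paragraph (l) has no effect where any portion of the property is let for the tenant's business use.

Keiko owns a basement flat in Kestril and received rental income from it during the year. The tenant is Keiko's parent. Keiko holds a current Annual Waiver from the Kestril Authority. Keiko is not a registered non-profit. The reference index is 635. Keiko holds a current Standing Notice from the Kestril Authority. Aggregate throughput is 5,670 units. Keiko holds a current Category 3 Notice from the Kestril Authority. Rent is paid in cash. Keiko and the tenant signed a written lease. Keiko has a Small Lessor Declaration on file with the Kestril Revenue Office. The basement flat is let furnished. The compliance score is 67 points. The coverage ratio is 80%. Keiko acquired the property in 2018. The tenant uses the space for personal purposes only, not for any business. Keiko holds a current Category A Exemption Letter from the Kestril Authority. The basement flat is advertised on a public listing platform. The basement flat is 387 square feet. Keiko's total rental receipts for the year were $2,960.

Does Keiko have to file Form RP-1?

Exception (a) does not apply: a written lease is in place.
All of (b)'s requirements are met (the tenant is an immediate family member; total rental receipts for the year are $2,960, less than the $3,020 limit). However, paragraphs (f)–(k) must be considered: (f) operates against (b): a current Category 3 Notice is held. (g) applies (a current Standing Notice is held), but is overridden by (h): (h) operates against (g): the reference index is 635, meeting the 502 threshold. (i) would limit (h) — the compliance score is 67 points, under the 75 points limit — but (j) sets (i) aside: (j) is engaged — a current Category A Exemption Letter is held. (k) is inapplicable (aggregate throughput is 5,670 units, not under 5,350 units), so (j) stands. So (b) is unavailable.
Exception (c) is satisfied on its face — the property is let furnished; a current Annual Waiver is held. But applying paragraphs (l)–(m): (l) operates — the coverage ratio is 80%, meeting the 80% threshold. (m) is inapplicable (the space is used for personal purposes only), so (l) stands. Exception (c) does not apply.
Exception (d) fails — rent is paid in cash.
No exception displaces § 31.3.

Yes — Keiko must file Form RP-1.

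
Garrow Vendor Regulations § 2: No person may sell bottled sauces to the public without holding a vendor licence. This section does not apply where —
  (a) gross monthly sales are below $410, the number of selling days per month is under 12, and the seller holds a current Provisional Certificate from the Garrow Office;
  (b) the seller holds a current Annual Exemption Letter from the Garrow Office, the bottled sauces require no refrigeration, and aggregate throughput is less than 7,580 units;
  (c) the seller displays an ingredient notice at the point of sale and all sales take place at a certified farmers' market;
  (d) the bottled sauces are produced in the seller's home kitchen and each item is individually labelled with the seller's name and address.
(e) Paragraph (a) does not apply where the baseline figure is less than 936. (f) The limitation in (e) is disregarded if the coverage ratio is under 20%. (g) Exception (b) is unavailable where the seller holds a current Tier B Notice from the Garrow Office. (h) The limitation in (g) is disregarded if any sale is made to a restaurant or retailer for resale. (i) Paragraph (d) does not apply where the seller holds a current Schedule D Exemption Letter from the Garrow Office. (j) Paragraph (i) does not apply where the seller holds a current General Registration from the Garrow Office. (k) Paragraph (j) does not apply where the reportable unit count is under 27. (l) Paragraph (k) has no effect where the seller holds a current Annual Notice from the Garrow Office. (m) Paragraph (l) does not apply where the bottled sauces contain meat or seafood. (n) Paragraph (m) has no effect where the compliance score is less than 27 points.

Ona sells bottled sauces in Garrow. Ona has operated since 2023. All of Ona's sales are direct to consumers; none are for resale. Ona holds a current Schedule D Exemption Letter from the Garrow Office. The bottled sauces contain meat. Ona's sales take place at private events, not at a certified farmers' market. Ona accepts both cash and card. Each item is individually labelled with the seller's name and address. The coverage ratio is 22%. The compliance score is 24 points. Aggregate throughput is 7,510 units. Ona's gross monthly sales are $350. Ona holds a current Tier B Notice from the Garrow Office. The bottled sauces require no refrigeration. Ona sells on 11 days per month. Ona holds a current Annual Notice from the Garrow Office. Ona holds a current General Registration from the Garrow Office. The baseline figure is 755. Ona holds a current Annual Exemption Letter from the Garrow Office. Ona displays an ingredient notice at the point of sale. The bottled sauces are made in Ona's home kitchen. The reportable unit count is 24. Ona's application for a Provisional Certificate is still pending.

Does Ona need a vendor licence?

Exception (a) fails — the Provisional Certificate is not current.
Exception (b): a current Annual Exemption Letter is held; the bottled sauces are shelf-stable; aggregate throughput is 7,510 units, less than the 7,580 units limit — every condition holds. But applying paragraphs (g)–(h): (g) operates against (b): a current Tier B Notice is held. (h), which would lift (g), is not triggered — no sales are for resale. (b) is therefore removed.
Exception (c) fails — sales are at private events, not a certified farmers' market.
Exception (d) is satisfied on its face — the bottled sauces are home-kitchen produced; items are individually labelled. Considering the limiting provisions: (i) would limit (d) — a current Schedule D Exemption Letter is held — but (j) sets (i) aside: (j) operates against (i): a current General Registration is held. (k) is engaged (the reportable unit count is 24, under the 27 limit), but yields to (l): (l) is engaged — a current Annual Notice is held. (m) applies (the bottled sauces contain meat), but is set aside by (n): (n) operates — the compliance score is 24 points, less than the 27 points limit. (d) remains available.

No — exception (d) applies; Ona is not required to hold a vendor licence.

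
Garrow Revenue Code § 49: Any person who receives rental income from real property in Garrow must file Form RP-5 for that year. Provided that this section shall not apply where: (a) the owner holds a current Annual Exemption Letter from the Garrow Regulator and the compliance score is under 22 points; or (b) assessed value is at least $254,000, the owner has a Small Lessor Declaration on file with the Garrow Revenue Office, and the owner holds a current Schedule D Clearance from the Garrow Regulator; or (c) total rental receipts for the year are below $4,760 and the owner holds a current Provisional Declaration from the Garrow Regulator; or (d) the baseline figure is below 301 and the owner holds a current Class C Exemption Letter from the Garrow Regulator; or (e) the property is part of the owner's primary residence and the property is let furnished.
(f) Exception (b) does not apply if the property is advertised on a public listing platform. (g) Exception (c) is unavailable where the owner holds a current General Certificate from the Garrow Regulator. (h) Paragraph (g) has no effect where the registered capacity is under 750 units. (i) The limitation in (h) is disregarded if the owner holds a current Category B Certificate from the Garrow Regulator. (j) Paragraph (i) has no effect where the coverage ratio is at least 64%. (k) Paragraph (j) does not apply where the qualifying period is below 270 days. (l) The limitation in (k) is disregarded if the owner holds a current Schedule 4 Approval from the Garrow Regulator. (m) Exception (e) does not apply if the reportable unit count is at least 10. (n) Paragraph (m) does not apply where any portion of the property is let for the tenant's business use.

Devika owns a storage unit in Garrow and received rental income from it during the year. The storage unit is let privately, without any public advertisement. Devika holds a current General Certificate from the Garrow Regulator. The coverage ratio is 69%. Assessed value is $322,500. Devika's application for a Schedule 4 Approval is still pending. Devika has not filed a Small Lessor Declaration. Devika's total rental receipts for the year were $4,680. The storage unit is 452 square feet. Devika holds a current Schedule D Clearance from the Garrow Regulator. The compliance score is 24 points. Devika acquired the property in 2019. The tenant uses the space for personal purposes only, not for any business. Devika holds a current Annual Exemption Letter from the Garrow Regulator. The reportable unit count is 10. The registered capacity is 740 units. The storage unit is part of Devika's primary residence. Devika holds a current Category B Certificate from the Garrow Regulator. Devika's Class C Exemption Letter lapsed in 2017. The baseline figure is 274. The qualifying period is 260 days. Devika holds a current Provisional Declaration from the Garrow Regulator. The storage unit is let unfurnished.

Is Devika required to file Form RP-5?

Exception (a) requires that the compliance score is under 22 points; but the compliance score is 24 points, not under 22 points, so (a) is unavailable.
Exception (b) fails — no Small Lessor Declaration is on file.
Exception (c) is satisfied on its face — total rental receipts for the year are $4,680, below the $4,760 limit; a current Provisional Declaration is held. But: (g) applies — a current General Certificate is held. (h) is triggered (the registered capacity is 740 units, under the 750 units limit), but is displaced by (i): (i) operates — a current Category B Certificate is held. (j) would limit (i) — the coverage ratio is 69%, meeting the 64% threshold — but (k) sets (j) aside: (k) operates — the qualifying period is 260 days, below the 270 days limit. (l) is not engaged (no current Schedule 4 Approval is held), so (k) stands. (c) is therefore removed.
Exception (d) fails — no current Class C Exemption Letter is held.
Exception (e) requires that the property is let furnished; but the property is let unfurnished, so (e) is unavailable.
Every exception is unavailable, so the rule governs.

Yes — Devika must file Form RP-5.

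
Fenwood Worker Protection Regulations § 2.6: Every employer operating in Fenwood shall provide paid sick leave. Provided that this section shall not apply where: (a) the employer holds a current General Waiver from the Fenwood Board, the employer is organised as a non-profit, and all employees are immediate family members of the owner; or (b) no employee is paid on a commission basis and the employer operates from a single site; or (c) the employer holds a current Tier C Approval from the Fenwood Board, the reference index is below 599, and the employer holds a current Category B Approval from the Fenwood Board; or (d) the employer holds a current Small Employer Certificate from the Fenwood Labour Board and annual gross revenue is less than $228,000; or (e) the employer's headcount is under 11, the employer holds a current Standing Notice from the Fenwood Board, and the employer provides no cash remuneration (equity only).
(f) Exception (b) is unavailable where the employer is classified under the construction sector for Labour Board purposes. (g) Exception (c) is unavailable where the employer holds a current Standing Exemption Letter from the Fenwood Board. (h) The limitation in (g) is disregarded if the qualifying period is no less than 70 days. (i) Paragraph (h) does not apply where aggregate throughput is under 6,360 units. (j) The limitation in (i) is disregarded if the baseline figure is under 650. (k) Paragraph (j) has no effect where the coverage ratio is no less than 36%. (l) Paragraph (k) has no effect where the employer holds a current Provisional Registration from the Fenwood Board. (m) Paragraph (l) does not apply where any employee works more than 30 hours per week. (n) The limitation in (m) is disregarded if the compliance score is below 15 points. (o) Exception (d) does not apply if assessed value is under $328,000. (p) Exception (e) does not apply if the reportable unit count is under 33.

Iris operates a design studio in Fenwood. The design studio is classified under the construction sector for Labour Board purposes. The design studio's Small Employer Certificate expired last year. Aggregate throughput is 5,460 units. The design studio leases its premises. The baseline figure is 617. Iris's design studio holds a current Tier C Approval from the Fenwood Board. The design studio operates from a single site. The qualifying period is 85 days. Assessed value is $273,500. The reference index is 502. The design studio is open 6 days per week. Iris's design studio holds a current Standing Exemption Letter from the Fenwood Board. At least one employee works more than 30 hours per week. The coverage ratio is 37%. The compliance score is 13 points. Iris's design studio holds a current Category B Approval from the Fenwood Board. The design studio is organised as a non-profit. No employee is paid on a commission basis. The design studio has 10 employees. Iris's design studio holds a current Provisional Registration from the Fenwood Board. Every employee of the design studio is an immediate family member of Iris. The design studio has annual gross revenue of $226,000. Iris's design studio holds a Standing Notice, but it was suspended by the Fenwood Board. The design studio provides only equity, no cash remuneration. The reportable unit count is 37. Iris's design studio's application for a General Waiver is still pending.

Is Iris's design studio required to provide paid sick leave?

No — exception (c) applies; Iris's design studio is not required to provide paid sick leave.

Exception (a) fails — the General Waiver is not current.
Exception (b)'s conditions are all satisfied: no employee is paid on commission; the employer operates from a single site. However, paragraph (f) must be considered: (f) operates against (b): the design studio is classified under the construction sector. So (b) is unavailable.
Exception (c): a current Tier C Approval is held; the reference index is 502, below the 599 limit; a current Category B Approval is held — every condition holds. Considering the limiting provisions: (g) would limit (c) — a current Standing Exemption Letter is held — but (h) sets (g) aside: (h) operates against (g): the qualifying period is 85 days, meeting the 70 days threshold. (i) would limit (h) — aggregate throughput is 5,460 units, under the 6,360 units limit — but (j) sets (i) aside: (j) operates against (i): the baseline figure is 617, under the 650 limit. (k) would limit (j) — the coverage ratio is 37%, meeting the 36% threshold — but (l) sets (k) aside: (l) is triggered — a current Provisional Registration is held. (m) would limit (l) — at least one employee exceeds 30 hours/week — but (n) sets (m) aside: (n) operates against (m): the compliance score is 13 points, below the 15 points limit. (c) remains available.
Exception (d) requires that the employer holds a current Small Employer Certificate from the Fenwood Labour Board; but the Small Employer Certificate has expired, so (d) is unavailable.
Exception (e) requires that the employer holds a current Standing Notice from the Fenwood Board; but there is no Standing Notice in force, so (e) is unavailable.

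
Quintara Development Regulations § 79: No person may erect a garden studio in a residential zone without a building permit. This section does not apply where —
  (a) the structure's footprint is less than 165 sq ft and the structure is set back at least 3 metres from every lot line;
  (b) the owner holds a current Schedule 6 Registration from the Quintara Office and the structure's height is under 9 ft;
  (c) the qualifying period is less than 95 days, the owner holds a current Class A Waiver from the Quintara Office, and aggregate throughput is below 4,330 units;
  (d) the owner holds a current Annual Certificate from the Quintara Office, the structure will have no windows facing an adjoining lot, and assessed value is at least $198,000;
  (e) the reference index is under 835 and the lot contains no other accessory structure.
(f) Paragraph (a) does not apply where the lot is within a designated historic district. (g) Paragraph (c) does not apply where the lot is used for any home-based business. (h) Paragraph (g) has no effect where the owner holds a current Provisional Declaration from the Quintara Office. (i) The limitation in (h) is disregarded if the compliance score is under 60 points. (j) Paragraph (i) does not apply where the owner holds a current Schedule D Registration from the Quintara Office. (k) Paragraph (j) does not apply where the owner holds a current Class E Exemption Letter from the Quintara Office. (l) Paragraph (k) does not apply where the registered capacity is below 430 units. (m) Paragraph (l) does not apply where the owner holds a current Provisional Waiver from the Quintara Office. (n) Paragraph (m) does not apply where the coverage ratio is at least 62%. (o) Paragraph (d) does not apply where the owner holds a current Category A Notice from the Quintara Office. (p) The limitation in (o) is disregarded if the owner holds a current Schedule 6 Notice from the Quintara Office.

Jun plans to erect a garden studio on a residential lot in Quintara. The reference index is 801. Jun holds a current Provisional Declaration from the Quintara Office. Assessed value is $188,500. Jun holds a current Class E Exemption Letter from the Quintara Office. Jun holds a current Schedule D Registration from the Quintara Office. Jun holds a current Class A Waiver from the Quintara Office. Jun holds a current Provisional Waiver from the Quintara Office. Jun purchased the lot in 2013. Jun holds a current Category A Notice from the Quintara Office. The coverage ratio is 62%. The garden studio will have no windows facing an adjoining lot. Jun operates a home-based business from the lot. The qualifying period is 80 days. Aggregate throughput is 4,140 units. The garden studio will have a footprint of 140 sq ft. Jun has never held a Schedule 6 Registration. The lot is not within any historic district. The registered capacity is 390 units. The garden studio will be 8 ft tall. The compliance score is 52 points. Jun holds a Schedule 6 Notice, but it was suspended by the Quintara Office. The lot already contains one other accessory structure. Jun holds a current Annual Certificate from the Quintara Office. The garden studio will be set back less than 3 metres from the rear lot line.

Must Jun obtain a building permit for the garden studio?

Exception (a) requires that the structure is set back at least 3 metres from every lot line; but the rear setback is under 3 m, so (a) is unavailable.
Exception (b) requires that the owner holds a current Schedule 6 Registration from the Quintara Office; but there is no Schedule 6 Registration in force, so (b) is unavailable.
Exception (c) is satisfied on its face — the qualifying period is 80 days, less than the 95 days limit; a current Class A Waiver is held; aggregate throughput is 4,140 units, below the 4,330 units limit. Under paragraphs (g)–(n): (g) is engaged (a home-based business operates on the lot), but is overridden by (h): (h) operates against (g): a current Provisional Declaration is held. (i) would limit (h) — the compliance score is 52 points, under the 60 points limit — but (j) sets (i) aside: (j) is triggered — a current Schedule D Registration is held. (k) would limit (j) — a current Class E Exemption Letter is held — but (l) sets (k) aside: (l) is triggered — the registered capacity is 390 units, below the 430 units limit. (m) is engaged (a current Provisional Waiver is held), but is displaced by (n): (n) is engaged — the coverage ratio is 62%, meeting the 62% threshold. So (c) applies.
Exception (d) requires that assessed value is at least $198,000; but assessed value is $188,500, short of $198,000, so (d) is unavailable.
Exception (e) fails — the lot already has another accessory structure.

No — exception (c) applies; Jun does not need a building permit.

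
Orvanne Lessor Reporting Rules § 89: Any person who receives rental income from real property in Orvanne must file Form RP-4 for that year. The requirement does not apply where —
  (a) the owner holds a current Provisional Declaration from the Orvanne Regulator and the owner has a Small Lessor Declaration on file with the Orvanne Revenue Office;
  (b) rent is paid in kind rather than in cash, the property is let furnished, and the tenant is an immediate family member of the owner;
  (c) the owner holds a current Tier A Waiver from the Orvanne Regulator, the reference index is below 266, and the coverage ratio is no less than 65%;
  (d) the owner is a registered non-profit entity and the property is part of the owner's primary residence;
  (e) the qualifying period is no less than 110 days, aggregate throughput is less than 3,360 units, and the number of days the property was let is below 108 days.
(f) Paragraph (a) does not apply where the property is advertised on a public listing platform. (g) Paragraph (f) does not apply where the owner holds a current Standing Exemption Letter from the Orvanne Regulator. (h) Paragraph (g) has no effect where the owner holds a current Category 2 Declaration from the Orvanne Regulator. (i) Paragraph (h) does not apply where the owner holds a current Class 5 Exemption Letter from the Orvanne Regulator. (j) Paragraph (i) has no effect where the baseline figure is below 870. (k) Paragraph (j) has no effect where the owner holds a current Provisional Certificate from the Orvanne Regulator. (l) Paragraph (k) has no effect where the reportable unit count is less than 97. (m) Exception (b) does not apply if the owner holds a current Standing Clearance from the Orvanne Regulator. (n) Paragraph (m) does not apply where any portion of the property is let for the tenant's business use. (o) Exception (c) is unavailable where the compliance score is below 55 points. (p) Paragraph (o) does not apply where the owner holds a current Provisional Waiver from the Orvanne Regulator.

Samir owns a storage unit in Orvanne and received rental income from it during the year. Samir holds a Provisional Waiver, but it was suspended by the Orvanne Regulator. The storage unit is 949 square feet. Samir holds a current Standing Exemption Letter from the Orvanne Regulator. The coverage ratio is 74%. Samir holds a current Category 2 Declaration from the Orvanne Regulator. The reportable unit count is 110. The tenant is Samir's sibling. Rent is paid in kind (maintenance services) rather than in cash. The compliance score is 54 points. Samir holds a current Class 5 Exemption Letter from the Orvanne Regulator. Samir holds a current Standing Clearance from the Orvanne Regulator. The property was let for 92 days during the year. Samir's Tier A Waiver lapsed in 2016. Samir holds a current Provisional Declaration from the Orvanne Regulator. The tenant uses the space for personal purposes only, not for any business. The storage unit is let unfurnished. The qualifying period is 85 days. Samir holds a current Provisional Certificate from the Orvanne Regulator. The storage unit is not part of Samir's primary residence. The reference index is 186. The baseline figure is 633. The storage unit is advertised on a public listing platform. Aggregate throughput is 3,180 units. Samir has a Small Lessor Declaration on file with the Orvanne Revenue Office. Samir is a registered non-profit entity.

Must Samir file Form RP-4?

Exception (a)'s conditions are all satisfied: a current Provisional Declaration is held; a Small Lessor Declaration is on file. As to paragraphs (f)–(l): (f) would limit (a) — the property is publicly advertised — but (g) sets (f) aside: (g) operates against (f): a current Standing Exemption Letter is held. (h) is triggered (a current Category 2 Declaration is held), but is set aside by (i): (i) operates against (h): a current Class 5 Exemption Letter is held. (j) is engaged (the baseline figure is 633, below the 870 limit), but is itself disapplied by (k): (k) operates against (j): a current Provisional Certificate is held. (l), which would lift (k), is inapplicable — the reportable unit count is 110, not less than 97. Exception (a) stands.
Exception (b) fails — the property is let unfurnished.
Exception (c) fails — the Tier A Waiver is not current.
Exception (d) does not apply: the storage unit is not part of the primary residence.
Exception (e) requires that the qualifying period is no less than 110 days; but the qualifying period is 85 days, short of 110 days, so (e) is unavailable.

No — exception (a) applies; Samir is not required to file Form RP-4.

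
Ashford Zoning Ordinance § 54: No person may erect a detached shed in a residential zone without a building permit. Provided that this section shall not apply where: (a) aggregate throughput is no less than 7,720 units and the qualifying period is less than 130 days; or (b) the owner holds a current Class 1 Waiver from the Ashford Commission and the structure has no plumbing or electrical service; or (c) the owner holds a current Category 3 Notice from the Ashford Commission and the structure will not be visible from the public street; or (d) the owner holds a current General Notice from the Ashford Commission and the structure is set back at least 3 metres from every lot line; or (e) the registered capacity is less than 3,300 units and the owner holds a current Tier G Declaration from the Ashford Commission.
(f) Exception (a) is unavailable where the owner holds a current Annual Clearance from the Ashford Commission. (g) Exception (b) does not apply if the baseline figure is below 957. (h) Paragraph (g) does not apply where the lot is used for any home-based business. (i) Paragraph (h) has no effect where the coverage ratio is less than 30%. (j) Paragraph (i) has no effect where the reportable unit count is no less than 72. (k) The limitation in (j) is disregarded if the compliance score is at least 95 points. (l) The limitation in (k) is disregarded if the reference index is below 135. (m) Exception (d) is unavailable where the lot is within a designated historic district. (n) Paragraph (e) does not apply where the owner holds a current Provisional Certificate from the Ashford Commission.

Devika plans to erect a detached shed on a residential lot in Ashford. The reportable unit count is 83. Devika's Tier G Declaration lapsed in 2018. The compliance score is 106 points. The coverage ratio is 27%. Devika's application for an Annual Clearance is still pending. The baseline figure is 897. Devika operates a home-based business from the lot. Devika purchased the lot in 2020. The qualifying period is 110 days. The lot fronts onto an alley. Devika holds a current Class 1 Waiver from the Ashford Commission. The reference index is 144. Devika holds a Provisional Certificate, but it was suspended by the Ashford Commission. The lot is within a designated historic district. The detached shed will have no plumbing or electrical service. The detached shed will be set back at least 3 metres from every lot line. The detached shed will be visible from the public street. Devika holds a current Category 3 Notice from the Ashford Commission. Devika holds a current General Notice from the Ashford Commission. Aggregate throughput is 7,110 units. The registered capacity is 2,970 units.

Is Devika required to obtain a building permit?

Exception (a) does not apply: aggregate throughput is 7,110 units, short of 7,720 units.
Exception (b)'s conditions are all satisfied: a current Class 1 Waiver is held; there is no plumbing or electrical service. But applying paragraphs (g)–(l): (g) is engaged — the baseline figure is 897, below the 957 limit. (h) would limit (g) — a home-based business operates on the lot — but (i) sets (h) aside: (i) applies — the coverage ratio is 27%, less than the 30% limit. (j) is engaged (the reportable unit count is 83, meeting the 72 threshold), but is itself disapplied by (k): (k) applies — the compliance score is 106 points, meeting the 95 points threshold. (l) is not triggered (the reference index is 144, not below 135), so (k) stands. Exception (b) does not apply.
Exception (c) does not apply: the structure will be visible from the street.
Exception (d) is satisfied on its face — a current General Notice is held; the setback is at least 3 m on every side. But: (m) operates against (d): the lot is in a historic district. So (d) is unavailable.
Exception (e) fails — there is no Tier G Declaration in force.
None of the exceptions is available; § 54 applies in full.

Yes — Devika must obtain a building permit.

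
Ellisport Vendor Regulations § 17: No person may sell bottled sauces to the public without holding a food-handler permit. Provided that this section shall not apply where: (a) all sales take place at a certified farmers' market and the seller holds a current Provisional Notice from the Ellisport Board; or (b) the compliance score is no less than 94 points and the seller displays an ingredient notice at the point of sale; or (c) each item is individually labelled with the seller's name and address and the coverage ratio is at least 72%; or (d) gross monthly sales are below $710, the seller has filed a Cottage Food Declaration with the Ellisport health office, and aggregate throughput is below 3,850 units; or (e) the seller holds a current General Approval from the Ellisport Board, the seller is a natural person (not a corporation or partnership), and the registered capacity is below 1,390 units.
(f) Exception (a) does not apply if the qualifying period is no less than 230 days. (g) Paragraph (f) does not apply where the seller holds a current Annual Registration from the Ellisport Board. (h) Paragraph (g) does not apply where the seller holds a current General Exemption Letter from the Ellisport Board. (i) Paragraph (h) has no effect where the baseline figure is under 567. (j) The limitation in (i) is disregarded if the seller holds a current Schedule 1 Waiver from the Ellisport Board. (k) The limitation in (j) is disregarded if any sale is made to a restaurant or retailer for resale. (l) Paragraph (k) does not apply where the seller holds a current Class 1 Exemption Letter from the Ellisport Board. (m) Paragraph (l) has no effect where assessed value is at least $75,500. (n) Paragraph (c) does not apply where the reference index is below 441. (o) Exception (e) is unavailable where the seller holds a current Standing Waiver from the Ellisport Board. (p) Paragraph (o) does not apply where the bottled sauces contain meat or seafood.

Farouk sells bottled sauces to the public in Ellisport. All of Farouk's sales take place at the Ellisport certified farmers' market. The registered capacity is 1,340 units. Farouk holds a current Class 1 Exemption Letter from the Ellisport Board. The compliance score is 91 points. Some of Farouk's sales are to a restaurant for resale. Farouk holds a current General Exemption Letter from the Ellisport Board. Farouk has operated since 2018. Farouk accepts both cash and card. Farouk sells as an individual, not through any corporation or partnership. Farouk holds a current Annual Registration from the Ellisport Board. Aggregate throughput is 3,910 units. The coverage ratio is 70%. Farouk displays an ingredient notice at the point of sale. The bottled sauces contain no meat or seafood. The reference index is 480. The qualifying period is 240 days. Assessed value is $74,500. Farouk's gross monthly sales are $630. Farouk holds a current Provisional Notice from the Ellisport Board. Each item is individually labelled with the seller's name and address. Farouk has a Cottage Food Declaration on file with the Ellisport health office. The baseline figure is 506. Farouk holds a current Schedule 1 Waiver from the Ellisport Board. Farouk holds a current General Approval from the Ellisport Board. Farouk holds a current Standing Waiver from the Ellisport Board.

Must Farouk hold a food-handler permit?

Exception (a): all sales are at a certified farmers' market; a current Provisional Notice is held — every condition holds. However, paragraphs (f)–(m) must be considered: (f) applies — the qualifying period is 240 days, meeting the 230 days threshold. (g) is triggered (a current Annual Registration is held), but is displaced by (h): (h) operates against (g): a current General Exemption Letter is held. (i) would limit (h) — the baseline figure is 506, under the 567 limit — but (j) sets (i) aside: (j) is engaged — a current Schedule 1 Waiver is held. (k) would limit (j) — some sales are to a restaurant for resale — but (l) sets (k) aside: (l) operates against (k): a current Class 1 Exemption Letter is held. (m), which would lift (l), is not engaged — assessed value is $74,500, short of $75,500. Exception (a) does not apply.
Exception (b) does not apply: the compliance score is 91 points, short of 94 points.
Exception (c) does not apply: the coverage ratio is 70%, short of 72%.
Exception (d) requires that aggregate throughput is below 3,850 units; but aggregate throughput is 3,910 units, not below 3,850 units, so (d) is unavailable.
Exception (e)'s conditions are all satisfied: a current General Approval is held; the seller is a natural person; the registered capacity is 1,340 units, below the 1,390 units limit. But applying paragraphs (o)–(p): (o) operates — a current Standing Waiver is held. (p) is inapplicable (the bottled sauces contain no meat or seafood), so (o) stands. So (e) is unavailable.
No exception applies. The general rule governs.

Yes — Farouk must hold a food-handler permit.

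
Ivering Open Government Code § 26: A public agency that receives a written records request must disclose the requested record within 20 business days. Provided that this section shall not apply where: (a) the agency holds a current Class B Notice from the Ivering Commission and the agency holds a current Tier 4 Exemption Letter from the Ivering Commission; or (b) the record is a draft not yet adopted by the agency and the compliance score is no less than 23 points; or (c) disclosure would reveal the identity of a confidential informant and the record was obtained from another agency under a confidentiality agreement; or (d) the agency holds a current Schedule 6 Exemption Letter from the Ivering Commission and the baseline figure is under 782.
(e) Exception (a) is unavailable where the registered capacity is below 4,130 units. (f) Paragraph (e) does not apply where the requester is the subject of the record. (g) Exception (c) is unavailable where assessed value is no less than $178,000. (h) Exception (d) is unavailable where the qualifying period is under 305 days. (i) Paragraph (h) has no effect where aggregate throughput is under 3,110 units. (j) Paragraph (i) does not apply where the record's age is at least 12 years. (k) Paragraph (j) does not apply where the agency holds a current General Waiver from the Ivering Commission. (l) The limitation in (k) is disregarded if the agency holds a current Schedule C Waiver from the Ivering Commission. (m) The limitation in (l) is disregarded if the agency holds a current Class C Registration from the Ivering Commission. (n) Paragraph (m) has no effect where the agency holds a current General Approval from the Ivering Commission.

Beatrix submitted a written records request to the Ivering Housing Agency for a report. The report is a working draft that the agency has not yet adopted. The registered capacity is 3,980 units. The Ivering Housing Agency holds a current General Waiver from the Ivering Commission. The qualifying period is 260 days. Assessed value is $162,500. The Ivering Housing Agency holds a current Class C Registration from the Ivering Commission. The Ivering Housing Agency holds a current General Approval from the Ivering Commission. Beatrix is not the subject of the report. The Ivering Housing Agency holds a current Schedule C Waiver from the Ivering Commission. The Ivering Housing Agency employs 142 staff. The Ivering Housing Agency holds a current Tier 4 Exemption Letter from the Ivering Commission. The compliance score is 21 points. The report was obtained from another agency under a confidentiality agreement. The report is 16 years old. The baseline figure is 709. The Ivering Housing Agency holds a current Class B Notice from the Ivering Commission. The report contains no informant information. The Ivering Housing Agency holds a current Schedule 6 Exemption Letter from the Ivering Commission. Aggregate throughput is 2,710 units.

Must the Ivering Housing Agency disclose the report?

Exception (a) is satisfied on its face — a current Class B Notice is held; a current Tier 4 Exemption Letter is held. But applying paragraphs (e)–(f): (e) operates against (a): the registered capacity is 3,980 units, below the 4,130 units limit. (f) is not triggered (Beatrix is not the subject of the report), so (e) stands. So (a) is unavailable.
Exception (b) does not apply: the compliance score is 21 points, short of 23 points.
Exception (c) requires that disclosure would reveal the identity of a confidential informant; but the report contains no informant information, so (c) is unavailable.
Exception (d) is satisfied on its face — a current Schedule 6 Exemption Letter is held; the baseline figure is 709, under the 782 limit. However, paragraphs (h)–(n) must be considered: (h) is engaged — the qualifying period is 260 days, under the 305 days limit. (i) applies (aggregate throughput is 2,710 units, under the 3,110 units limit), but is set aside by (j): (j) operates — the record's age is 16 years, meeting the 12 years threshold. (k) applies (a current General Waiver is held), but yields to (l): (l) operates against (k): a current Schedule C Waiver is held. (m) would limit (l) — a current Class C Registration is held — but (n) sets (m) aside: (n) operates against (m): a current General Approval is held. Exception (d) does not apply.
No exception displaces § 26.

Yes — the Ivering Housing Agency must disclose the report.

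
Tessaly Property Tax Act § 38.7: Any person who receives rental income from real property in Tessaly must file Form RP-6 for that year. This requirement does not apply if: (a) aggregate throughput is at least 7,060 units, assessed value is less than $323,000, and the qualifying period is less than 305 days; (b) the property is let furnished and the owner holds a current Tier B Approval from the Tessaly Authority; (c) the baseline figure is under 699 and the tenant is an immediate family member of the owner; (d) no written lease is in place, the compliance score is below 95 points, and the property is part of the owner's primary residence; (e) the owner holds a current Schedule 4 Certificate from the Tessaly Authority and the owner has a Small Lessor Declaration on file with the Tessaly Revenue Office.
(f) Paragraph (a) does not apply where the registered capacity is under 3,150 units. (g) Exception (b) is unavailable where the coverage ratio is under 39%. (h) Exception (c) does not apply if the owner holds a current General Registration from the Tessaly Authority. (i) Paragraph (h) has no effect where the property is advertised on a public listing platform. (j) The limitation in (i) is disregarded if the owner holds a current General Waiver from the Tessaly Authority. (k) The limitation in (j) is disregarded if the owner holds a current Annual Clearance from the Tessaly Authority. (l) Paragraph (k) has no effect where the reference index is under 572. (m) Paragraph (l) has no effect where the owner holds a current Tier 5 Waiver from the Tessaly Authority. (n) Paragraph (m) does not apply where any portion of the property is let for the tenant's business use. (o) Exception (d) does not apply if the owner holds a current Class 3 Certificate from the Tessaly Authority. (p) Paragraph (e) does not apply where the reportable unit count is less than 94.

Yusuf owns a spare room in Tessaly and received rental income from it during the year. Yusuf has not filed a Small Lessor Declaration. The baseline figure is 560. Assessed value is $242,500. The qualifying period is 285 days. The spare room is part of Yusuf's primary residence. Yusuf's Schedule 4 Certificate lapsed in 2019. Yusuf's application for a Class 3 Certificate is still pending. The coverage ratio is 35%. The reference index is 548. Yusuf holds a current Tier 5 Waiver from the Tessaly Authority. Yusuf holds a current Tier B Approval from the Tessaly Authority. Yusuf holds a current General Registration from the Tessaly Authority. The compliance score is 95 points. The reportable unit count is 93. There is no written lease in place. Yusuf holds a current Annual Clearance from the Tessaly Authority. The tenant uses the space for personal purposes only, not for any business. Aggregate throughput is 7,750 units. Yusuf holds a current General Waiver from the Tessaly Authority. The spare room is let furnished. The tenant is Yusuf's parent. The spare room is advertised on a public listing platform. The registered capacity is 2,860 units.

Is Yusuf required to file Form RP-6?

Exception (a)'s conditions are all satisfied: aggregate throughput is 7,750 units, meeting the 7,060 units threshold; assessed value is $242,500, less than the $323,000 limit; the qualifying period is 285 days, less than the 305 days limit. But: (f) operates against (a): the registered capacity is 2,860 units, under the 3,150 units limit. (a) is therefore removed.
Exception (b) is satisfied on its face — the property is let furnished; a current Tier B Approval is held. But applying paragraph (g): (g) operates — the coverage ratio is 35%, under the 39% limit. So (b) is unavailable.
Exception (c)'s conditions are all satisfied: the baseline figure is 560, under the 699 limit; the tenant is an immediate family member. Under paragraphs (h)–(n): (h) would limit (c) — a current General Registration is held — but (i) sets (h) aside: (i) operates against (h): the property is publicly advertised. (j) would limit (i) — a current General Waiver is held — but (k) sets (j) aside: (k) operates — a current Annual Clearance is held. (l) operates (the reference index is 548, under the 572 limit), but is itself disapplied by (m): (m) operates against (l): a current Tier 5 Waiver is held. (n) does not operate here (the space is used for personal purposes only), so (m) stands. So (c) applies.
Exception (d) fails — the compliance score is 95 points, not below 95 points.
Exception (e) fails — no current Schedule 4 Certificate is held.

No — exception (c) applies; Yusuf is not required to file Form RP-6.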